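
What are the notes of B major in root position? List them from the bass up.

Spelling B major: B–D#–F#. In root position the root is bass, giving B, D#, F# from the bottom.

B, D#, F#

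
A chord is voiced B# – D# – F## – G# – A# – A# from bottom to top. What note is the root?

B#, D#, F##, G#, A# are the tones of a G# major ninth chord (G#–B#–D#–F##–A#), making G# the root.

G#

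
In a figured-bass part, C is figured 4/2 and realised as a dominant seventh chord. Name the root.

D

The figures 4/2 mean the seventh of the chord is in the bass. If C is the seventh of a dominant seventh chord, the root is D (chord tones D–F#–A–C).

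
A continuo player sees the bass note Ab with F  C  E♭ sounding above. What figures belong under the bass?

The notes Ab, F, C, Eb stack in thirds as F–Ab–C–Eb — an F minor seventh chord. The bass Ab is the third, so this is first inversion: figured 6/5.

6/5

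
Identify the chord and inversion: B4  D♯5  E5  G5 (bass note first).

The pitch classes B, D#, E, G arrange in thirds as E–G–B–D#: an E minor-major seventh chord.
B is the fifth of E minor-major seventh; fifth in the bass means second inversion (figured bass 4/3).

E minor-major seventh, second inversion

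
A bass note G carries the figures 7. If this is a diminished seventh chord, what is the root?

The figures 7 mean the root of the chord is in the bass. If G is the root of a diminished seventh chord, the root is G (chord tones G–Bb–Db–Fb).

G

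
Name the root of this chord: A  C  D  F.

D

A, C, D, F are the tones of a D minor seventh chord (D–F–A–C), making D the root.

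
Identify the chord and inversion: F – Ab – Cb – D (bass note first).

D diminished seventh, first inversion

The distinct note names are F, Ab, Cb, D. Stacked in thirds they read D–F–Ab–Cb, which is a diminished seventh chord on D.
With the third (F) in the bass, the chord is in first inversion (figured bass 6/5).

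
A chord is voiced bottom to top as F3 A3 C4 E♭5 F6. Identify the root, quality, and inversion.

F dominant seventh, root position

Reducing to letter names: F, A, C, Eb. These stack in thirds as F–A–C–Eb — an F dominant seventh chord.
The lowest note is F, the root of the chord, so this is root position (figured bass 7).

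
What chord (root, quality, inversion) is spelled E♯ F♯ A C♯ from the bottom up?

F# minor-major seventh, third inversion

The pitch classes E#, F#, A, C# arrange in thirds as F#–A–C#–E#: an F# minor-major seventh chord.
The lowest note is E#, the seventh of the chord, so this is third inversion (figured bass 4/2).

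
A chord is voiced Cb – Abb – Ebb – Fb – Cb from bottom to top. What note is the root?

Fb

The distinct letter names are Cb, Abb, Ebb, Fb. Arranged as a stack of thirds they read Fb–Abb–Cb–Ebb, so Fb is the root (an Fb minor seventh chord).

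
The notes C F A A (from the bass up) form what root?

C, F, A are the tones of an F major triad (F–A–C), making F the root.

F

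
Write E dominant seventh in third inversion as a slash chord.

E7/D

Third inversion of E dominant seventh has the seventh (D) in the bass. As a slash chord: E7/D.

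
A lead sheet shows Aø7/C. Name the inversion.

first inversion

Aø7/C means A half-diminished seventh with C in the bass. C is the third of A half-diminished seventh (A–C–Eb–G), so this is first inversion.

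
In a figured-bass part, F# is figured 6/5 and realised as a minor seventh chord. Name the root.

D#

The figures 6/5 mean the third of the chord is in the bass. If F# is the third of a minor seventh chord, the root is D# (chord tones D#–F#–A#–C#).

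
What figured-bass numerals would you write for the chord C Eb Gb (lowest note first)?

5/3

The notes C, Eb, Gb stack in thirds as C–Eb–Gb — a C diminished triad. The bass C is the root, so this is root position: figured 5/3.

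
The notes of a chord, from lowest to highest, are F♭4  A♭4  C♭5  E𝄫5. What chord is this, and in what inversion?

The distinct note names are Fb, Ab, Cb, Ebb. Stacked in thirds they read Fb–Ab–Cb–Ebb, which is a dominant seventh chord on Fb.
The lowest note is Fb, the root of the chord, so this is root position (figured bass 7).

Fb dominant seventh, root position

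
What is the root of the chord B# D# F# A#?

B#, D#, F#, A# are the tones of a B# half-diminished seventh chord (B#–D#–F#–A#), making B# the root.

B#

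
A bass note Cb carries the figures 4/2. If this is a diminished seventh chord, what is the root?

D

The figures 4/2 mean the seventh of the chord is in the bass. If Cb is the seventh of a diminished seventh chord, the root is D (chord tones D–F–Ab–Cb).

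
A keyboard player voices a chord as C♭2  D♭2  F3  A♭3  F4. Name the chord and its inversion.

The distinct note names are Cb, Db, F, Ab. Stacked in thirds they read Db–F–Ab–Cb, which is a dominant seventh chord on Db.
The lowest note is Cb, the seventh of the chord, so this is third inversion (figured bass 4/2).

Db dominant seventh, third inversion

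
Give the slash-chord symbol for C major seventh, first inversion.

Cmaj7/E

First inversion of C major seventh has the third (E) in the bass. As a slash chord: Cmaj7/E.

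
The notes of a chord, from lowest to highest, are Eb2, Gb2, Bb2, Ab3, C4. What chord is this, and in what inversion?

Ab dominant ninth, second inversion

The distinct note names are Eb, Gb, Bb, Ab, C. Stacked in thirds they read Ab–C–Eb–Gb–Bb, which is a dominant ninth chord on Ab.
With the fifth (Eb) in the bass, the chord is in second inversion.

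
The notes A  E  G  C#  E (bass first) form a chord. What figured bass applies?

The notes A, E, G, C# stack in thirds as A–C#–E–G — an A dominant seventh chord. The bass A is the root, so this is root position: figured 7.

7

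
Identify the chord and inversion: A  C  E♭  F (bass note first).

F dominant seventh, first inversion

Reducing to letter names: A, C, Eb, F. These stack in thirds as F–A–C–Eb — an F dominant seventh chord.
The lowest note is A, the third of the chord, so this is first inversion (figured bass 6/5).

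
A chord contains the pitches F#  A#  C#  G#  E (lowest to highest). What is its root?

F#

The distinct letter names are F#, A#, C#, G#, E. Arranged as a stack of thirds they read F#–A#–C#–E–G#, so F# is the root (an F# dominant ninth chord).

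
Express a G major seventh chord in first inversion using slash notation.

Gmaj7/B

First inversion of G major seventh has the third (B) in the bass. As a slash chord: Gmaj7/B.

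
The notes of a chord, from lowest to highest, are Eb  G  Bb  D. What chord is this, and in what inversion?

The pitch classes Eb, G, Bb, D arrange in thirds as Eb–G–Bb–D: an Eb major seventh chord.
Eb is the root of Eb major seventh; root in the bass means root position (figured bass 7).

Eb major seventh, root position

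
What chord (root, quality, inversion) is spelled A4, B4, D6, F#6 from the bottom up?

Reducing to letter names: A, B, D, F#. These stack in thirds as B–D–F#–A — a B minor seventh chord.
A is the seventh of B minor seventh; seventh in the bass means third inversion (figured bass 4/2).

B minor seventh, third inversion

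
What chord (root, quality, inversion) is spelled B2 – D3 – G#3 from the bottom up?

Reducing to letter names: B, D, G#. These stack in thirds as G#–B–D — a G# diminished triad.
With the third (B) in the bass, the chord is in first inversion (figured bass 6).

G# diminished, first inversion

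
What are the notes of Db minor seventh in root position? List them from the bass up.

Db, Fb, Ab, Cb

Spelling Db minor seventh: Db–Fb–Ab–Cb. In root position the root is bass, giving Db, Fb, Ab, Cb from the bottom.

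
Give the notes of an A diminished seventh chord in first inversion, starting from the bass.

C, Eb, Gb, A

A diminished seventh is A–C–Eb–Gb. First inversion puts the third (C) in the bass, with the remaining tones above: C, Eb, Gb, A.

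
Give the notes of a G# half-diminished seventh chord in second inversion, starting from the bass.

D, F#, G#, B

The chord tones are G#–B–D–F#. With the fifth (D) lowest for second inversion: D, F#, G#, B.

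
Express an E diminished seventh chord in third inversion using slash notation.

Edim7/Db

Third inversion of E diminished seventh has the seventh (Db) in the bass. As a slash chord: Edim7/Db.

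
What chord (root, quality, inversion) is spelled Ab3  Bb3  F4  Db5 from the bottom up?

The distinct note names are Ab, Bb, F, Db. Stacked in thirds they read Bb–Db–F–Ab, which is a minor seventh chord on Bb.
The lowest note is Ab, the seventh of the chord, so this is third inversion (figured bass 4/2).

Bb minor seventh, third inversion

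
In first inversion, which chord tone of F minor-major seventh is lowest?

Ab

The third of F minor-major seventh (F–Ab–C–E) is Ab; that is the bass in first inversion.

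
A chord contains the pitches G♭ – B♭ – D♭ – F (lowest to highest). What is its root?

The distinct letter names are Gb, Bb, Db, F. Arranged as a stack of thirds they read Gb–Bb–Db–F, so Gb is the root (a Gb major seventh chord).

Gb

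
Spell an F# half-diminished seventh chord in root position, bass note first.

The chord tones are F#–A–C–E. With the root (F#) lowest for root position: F#, A, C, E.

F#, A, C, E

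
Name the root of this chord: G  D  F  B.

The distinct letter names are G, D, F, B. Arranged as a stack of thirds they read G–B–D–F, so G is the root (a G dominant seventh chord).

G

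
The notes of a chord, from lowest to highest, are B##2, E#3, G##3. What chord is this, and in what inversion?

E# augmented, second inversion

Reducing to letter names: B##, E#, G##. These stack in thirds as E#–G##–B## — an E# augmented triad.
The lowest note is B##, the fifth of the chord, so this is second inversion (figured bass 6/4).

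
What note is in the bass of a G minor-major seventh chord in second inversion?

D

In second inversion the fifth is lowest. For G minor-major seventh (G–Bb–D–F#) that is D.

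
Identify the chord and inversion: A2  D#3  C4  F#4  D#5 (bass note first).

The pitch classes A, D#, C, F# arrange in thirds as D#–F#–A–C: a D# diminished seventh chord.
With the fifth (A) in the bass, the chord is in second inversion (figured bass 4/3).

D# diminished seventh, second inversion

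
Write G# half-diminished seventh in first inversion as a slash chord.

First inversion of G# half-diminished seventh has the third (B) in the bass. As a slash chord: G#ø7/B.

G#ø7/B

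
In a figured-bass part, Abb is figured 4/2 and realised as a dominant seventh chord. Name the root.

Bbb

The figures 4/2 mean the seventh of the chord is in the bass. If Abb is the seventh of a dominant seventh chord, the root is Bbb (chord tones Bbb–Db–Fb–Abb).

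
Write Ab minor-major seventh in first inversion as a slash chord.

Abm(maj7)/Cb

First inversion of Ab minor-major seventh has the third (Cb) in the bass. As a slash chord: Abm(maj7)/Cb.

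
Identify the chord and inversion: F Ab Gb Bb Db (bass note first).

Reducing to letter names: F, Ab, Gb, Bb, Db. These stack in thirds as Gb–Bb–Db–F–Ab — a Gb major ninth chord.
With the seventh (F) in the bass, the chord is in third inversion.

Gb major ninth, third inversion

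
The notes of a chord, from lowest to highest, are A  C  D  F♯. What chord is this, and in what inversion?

The pitch classes A, C, D, F# arrange in thirds as D–F#–A–C: a D dominant seventh chord.
The lowest note is A, the fifth of the chord, so this is second inversion (figured bass 4/3).

D dominant seventh, second inversion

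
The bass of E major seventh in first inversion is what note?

E major seventh is E–G#–B–D#. First inversion places the third in the bass: G#.

G#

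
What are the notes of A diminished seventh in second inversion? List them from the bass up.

Eb, Gb, A, C

Spelling A diminished seventh: A–C–Eb–Gb. In second inversion the fifth is bass, giving Eb, Gb, A, C from the bottom.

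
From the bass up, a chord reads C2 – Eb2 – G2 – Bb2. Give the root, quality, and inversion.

Reducing to letter names: C, Eb, G, Bb. These stack in thirds as C–Eb–G–Bb — a C minor seventh chord.
With the root (C) in the bass, the chord is in root position (figured bass 7).

C minor seventh, root position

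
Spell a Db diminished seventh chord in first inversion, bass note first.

Db diminished seventh is Db–Fb–Abb–Cbb. First inversion puts the third (Fb) in the bass, with the remaining tones above: Fb, Abb, Cbb, Db.

Fb, Abb, Cbb, Db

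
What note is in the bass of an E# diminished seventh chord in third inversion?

D

The seventh of E# diminished seventh (E#–G#–B–D) is D; that is the bass in third inversion.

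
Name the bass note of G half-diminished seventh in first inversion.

Bb

In first inversion the third is lowest. For G half-diminished seventh (G–Bb–Db–F) that is Bb.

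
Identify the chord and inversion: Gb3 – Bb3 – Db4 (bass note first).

Gb major, root position

The distinct note names are Gb, Bb, Db. Stacked in thirds they read Gb–Bb–Db, which is a major triad on Gb.
The lowest note is Gb, the root of the chord, so this is root position (figured bass 5/3).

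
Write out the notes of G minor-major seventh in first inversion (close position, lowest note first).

Bb, D, F#, G

Spelling G minor-major seventh: G–Bb–D–F#. In first inversion the third is bass, giving Bb, D, F#, G from the bottom.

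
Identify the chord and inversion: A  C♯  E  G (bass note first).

A dominant seventh, root position

Reducing to letter names: A, C#, E, G. These stack in thirds as A–C#–E–G — an A dominant seventh chord.
A is the root of A dominant seventh; root in the bass means root position (figured bass 7).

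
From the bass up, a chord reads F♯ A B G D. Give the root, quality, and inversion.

The pitch classes F#, A, B, G, D arrange in thirds as G–B–D–F#–A: a G major ninth chord.
With the seventh (F#) in the bass, the chord is in third inversion.

G major ninth, third inversion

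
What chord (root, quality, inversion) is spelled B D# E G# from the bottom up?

E major seventh, second inversion

The pitch classes B, D#, E, G# arrange in thirds as E–G#–B–D#: an E major seventh chord.
B is the fifth of E major seventh; fifth in the bass means second inversion (figured bass 4/3).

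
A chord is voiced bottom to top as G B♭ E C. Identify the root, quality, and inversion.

C dominant seventh, second inversion

The distinct note names are G, Bb, E, C. Stacked in thirds they read C–E–G–Bb, which is a dominant seventh chord on C.
G is the fifth of C dominant seventh; fifth in the bass means second inversion (figured bass 4/3).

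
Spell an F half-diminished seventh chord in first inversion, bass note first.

Spelling F half-diminished seventh: F–Ab–Cb–Eb. In first inversion the third is bass, giving Ab, Cb, Eb, F from the bottom.

Ab, Cb, Eb, F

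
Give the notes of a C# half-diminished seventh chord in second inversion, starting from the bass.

Spelling C# half-diminished seventh: C#–E–G–B. In second inversion the fifth is bass, giving G, B, C#, E from the bottom.

G, B, C#, E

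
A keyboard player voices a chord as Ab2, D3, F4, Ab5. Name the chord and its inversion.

The distinct note names are Ab, D, F. Stacked in thirds they read D–F–Ab, which is a diminished triad on D.
The lowest note is Ab, the fifth of the chord, so this is second inversion (figured bass 6/4).

D diminished, second inversion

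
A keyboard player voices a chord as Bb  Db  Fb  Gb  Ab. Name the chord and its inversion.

Gb dominant ninth, first inversion

The distinct note names are Bb, Db, Fb, Gb, Ab. Stacked in thirds they read Gb–Bb–Db–Fb–Ab, which is a dominant ninth chord on Gb.
With the third (Bb) in the bass, the chord is in first inversion.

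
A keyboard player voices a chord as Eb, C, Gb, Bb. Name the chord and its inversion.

C half-diminished seventh, first inversion

Reducing to letter names: Eb, C, Gb, Bb. These stack in thirds as C–Eb–Gb–Bb — a C half-diminished seventh chord.
With the third (Eb) in the bass, the chord is in first inversion (figured bass 6/5).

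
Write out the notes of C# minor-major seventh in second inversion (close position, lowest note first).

Spelling C# minor-major seventh: C#–E–G#–B#. In second inversion the fifth is bass, giving G#, B#, C#, E from the bottom.

G#, B#, C#, E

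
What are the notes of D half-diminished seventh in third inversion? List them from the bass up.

D half-diminished seventh is D–F–Ab–C. Third inversion puts the seventh (C) in the bass, with the remaining tones above: C, D, F, Ab.

C, D, F, Ab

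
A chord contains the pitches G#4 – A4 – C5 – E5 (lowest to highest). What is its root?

A

The distinct letter names are G#, A, C, E. Arranged as a stack of thirds they read A–C–E–G#, so A is the root (an A minor-major seventh chord).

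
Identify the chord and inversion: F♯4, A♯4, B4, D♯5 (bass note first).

B major seventh, second inversion

The distinct note names are F#, A#, B, D#. Stacked in thirds they read B–D#–F#–A#, which is a major seventh chord on B.
F# is the fifth of B major seventh; fifth in the bass means second inversion (figured bass 4/3).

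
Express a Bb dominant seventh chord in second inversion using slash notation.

Bb7/F

Second inversion of Bb dominant seventh has the fifth (F) in the bass. As a slash chord: Bb7/F.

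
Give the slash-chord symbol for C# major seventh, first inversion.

C#maj7/E#

First inversion of C# major seventh has the third (E#) in the bass. As a slash chord: C#maj7/E#.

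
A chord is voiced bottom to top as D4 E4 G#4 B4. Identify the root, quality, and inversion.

The pitch classes D, E, G#, B arrange in thirds as E–G#–B–D: an E dominant seventh chord.
D is the seventh of E dominant seventh; seventh in the bass means third inversion (figured bass 4/2).

E dominant seventh, third inversion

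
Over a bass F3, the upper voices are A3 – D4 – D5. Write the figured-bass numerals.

The notes F, A, D stack in thirds as D–F–A — a D minor triad. The bass F is the third, so this is first inversion: figured 6.

6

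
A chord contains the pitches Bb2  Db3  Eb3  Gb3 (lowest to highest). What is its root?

The distinct letter names are Bb, Db, Eb, Gb. Arranged as a stack of thirds they read Eb–Gb–Bb–Db, so Eb is the root (an Eb minor seventh chord).

Eb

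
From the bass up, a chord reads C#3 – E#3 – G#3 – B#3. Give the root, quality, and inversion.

Reducing to letter names: C#, E#, G#, B#. These stack in thirds as C#–E#–G#–B# — a C# major seventh chord.
The lowest note is C#, the root of the chord, so this is root position (figured bass 7).

C# major seventh, root position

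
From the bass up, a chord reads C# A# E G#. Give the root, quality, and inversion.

The pitch classes C#, A#, E, G# arrange in thirds as A#–C#–E–G#: an A# half-diminished seventh chord.
The lowest note is C#, the third of the chord, so this is first inversion (figured bass 6/5).

A# half-diminished seventh, first inversion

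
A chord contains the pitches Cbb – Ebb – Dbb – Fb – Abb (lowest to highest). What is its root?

Dbb

Reordering Cbb, Ebb, Dbb, Fb, Abb into stacked thirds gives Dbb–Fb–Abb–Cbb–Ebb; the bottom of that stack, Dbb, is the root.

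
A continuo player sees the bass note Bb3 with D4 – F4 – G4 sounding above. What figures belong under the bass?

6/5

The notes Bb, D, F, G stack in thirds as G–Bb–D–F — a G minor seventh chord. The bass Bb is the third, so this is first inversion: figured 6/5.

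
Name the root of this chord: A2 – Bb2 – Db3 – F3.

Bb

A, Bb, Db, F are the tones of a Bb minor-major seventh chord (Bb–Db–F–A), making Bb the root.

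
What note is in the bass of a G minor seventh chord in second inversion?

G minor seventh is G–Bb–D–F. Second inversion places the fifth in the bass: D.

D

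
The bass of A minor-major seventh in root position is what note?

A

In root position the root is lowest. For A minor-major seventh (A–C–E–G#) that is A.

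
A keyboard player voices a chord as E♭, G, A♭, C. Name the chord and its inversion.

Ab major seventh, second inversion

Reducing to letter names: Eb, G, Ab, C. These stack in thirds as Ab–C–Eb–G — an Ab major seventh chord.
The lowest note is Eb, the fifth of the chord, so this is second inversion (figured bass 4/3).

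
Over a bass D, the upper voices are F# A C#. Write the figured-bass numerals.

The notes D, F#, A, C# stack in thirds as D–F#–A–C# — a D major seventh chord. The bass D is the root, so this is root position: figured 7.

7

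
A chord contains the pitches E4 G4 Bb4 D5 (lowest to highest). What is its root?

E

The distinct letter names are E, G, Bb, D. Arranged as a stack of thirds they read E–G–Bb–D, so E is the root (an E half-diminished seventh chord).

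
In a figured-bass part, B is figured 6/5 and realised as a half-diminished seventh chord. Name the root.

The figures 6/5 mean the third of the chord is in the bass. If B is the third of a half-diminished seventh chord, the root is G# (chord tones G#–B–D–F#).

G#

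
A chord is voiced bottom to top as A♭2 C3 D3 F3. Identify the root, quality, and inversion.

D half-diminished seventh, second inversion

The distinct note names are Ab, C, D, F. Stacked in thirds they read D–F–Ab–C, which is a half-diminished seventh chord on D.
Ab is the fifth of D half-diminished seventh; fifth in the bass means second inversion (figured bass 4/3).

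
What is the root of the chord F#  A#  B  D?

F#, A#, B, D are the tones of a B minor-major seventh chord (B–D–F#–A#), making B the root.

B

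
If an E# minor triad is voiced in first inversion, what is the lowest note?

E# minor is E#–G#–B#. First inversion places the third in the bass: G#.

G#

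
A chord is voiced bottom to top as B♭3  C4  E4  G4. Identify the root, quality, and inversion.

The pitch classes Bb, C, E, G arrange in thirds as C–E–G–Bb: a C dominant seventh chord.
Bb is the seventh of C dominant seventh; seventh in the bass means third inversion (figured bass 4/2).

C dominant seventh, third inversion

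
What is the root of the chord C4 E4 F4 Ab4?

C, E, F, Ab are the tones of an F minor-major seventh chord (F–Ab–C–E), making F the root.

F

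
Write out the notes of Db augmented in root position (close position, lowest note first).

Db, F, A

The chord tones are Db–F–A. With the root (Db) lowest for root position: Db, F, A.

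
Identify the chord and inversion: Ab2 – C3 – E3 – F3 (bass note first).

F minor-major seventh, first inversion

Reducing to letter names: Ab, C, E, F. These stack in thirds as F–Ab–C–E — an F minor-major seventh chord.
The lowest note is Ab, the third of the chord, so this is first inversion (figured bass 6/5).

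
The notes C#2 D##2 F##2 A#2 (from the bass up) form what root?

D##

The distinct letter names are C#, D##, F##, A#. Arranged as a stack of thirds they read D##–F##–A#–C#, so D## is the root (a D## diminished seventh chord).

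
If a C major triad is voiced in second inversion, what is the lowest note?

The fifth of C major (C–E–G) is G; that is the bass in second inversion.

G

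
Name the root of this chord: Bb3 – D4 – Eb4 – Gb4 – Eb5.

The distinct letter names are Bb, D, Eb, Gb. Arranged as a stack of thirds they read Eb–Gb–Bb–D, so Eb is the root (an Eb minor-major seventh chord).

Eb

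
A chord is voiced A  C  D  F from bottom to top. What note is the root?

D

The distinct letter names are A, C, D, F. Arranged as a stack of thirds they read D–F–A–C, so D is the root (a D minor seventh chord).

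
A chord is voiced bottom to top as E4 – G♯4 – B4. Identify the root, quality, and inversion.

E major, root position

The pitch classes E, G#, B arrange in thirds as E–G#–B: an E major triad.
The lowest note is E, the root of the chord, so this is root position (figured bass 5/3).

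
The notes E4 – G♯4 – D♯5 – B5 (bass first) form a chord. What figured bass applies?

7

The notes E, G#, D#, B stack in thirds as E–G#–B–D# — an E major seventh chord. The bass E is the root, so this is root position: figured 7.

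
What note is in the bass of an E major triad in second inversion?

In second inversion the fifth is lowest. For E major (E–G#–B) that is B.

B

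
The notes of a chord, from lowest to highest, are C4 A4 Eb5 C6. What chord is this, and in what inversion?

The pitch classes C, A, Eb arrange in thirds as A–C–Eb: an A diminished triad.
With the third (C) in the bass, the chord is in first inversion (figured bass 6).

A diminished, first inversion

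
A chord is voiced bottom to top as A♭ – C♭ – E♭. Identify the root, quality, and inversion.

Ab minor, root position

The distinct note names are Ab, Cb, Eb. Stacked in thirds they read Ab–Cb–Eb, which is a minor triad on Ab.
The lowest note is Ab, the root of the chord, so this is root position (figured bass 5/3).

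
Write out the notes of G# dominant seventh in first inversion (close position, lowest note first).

Spelling G# dominant seventh: G#–B#–D#–F#. In first inversion the third is bass, giving B#, D#, F#, G# from the bottom.

B#, D#, F#, G#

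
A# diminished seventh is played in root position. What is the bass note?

A# diminished seventh is A#–C#–E–G. Root position places the root in the bass: A#.

A#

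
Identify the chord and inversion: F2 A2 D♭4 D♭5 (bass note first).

The pitch classes F, A, Db arrange in thirds as Db–F–A: a Db augmented triad.
F is the third of Db augmented; third in the bass means first inversion (figured bass 6).

Db augmented, first inversion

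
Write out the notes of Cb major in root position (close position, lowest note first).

Cb, Eb, Gb

The chord tones are Cb–Eb–Gb. With the root (Cb) lowest for root position: Cb, Eb, Gb.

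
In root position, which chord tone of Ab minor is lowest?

Ab

In root position the root is lowest. For Ab minor (Ab–Cb–Eb) that is Ab.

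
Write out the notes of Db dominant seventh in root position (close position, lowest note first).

The chord tones are Db–F–Ab–Cb. With the root (Db) lowest for root position: Db, F, Ab, Cb.

Db, F, Ab, Cb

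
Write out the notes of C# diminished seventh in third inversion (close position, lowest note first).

The chord tones are C#–E–G–Bb. With the seventh (Bb) lowest for third inversion: Bb, C#, E, G.

Bb, C#, E, G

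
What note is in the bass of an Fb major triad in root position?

In root position the root is lowest. For Fb major (Fb–Ab–Cb) that is Fb.

Fb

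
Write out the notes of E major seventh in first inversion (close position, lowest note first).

G#, B, D#, E

The chord tones are E–G#–B–D#. With the third (G#) lowest for first inversion: G#, B, D#, E.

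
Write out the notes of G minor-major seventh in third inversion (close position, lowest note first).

Spelling G minor-major seventh: G–Bb–D–F#. In third inversion the seventh is bass, giving F#, G, Bb, D from the bottom.

F#, G, Bb, D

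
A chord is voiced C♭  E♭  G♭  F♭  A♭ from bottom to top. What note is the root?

Fb

The distinct letter names are Cb, Eb, Gb, Fb, Ab. Arranged as a stack of thirds they read Fb–Ab–Cb–Eb–Gb, so Fb is the root (an Fb major ninth chord).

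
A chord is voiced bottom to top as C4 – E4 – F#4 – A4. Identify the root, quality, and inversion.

F# half-diminished seventh, second inversion

The distinct note names are C, E, F#, A. Stacked in thirds they read F#–A–C–E, which is a half-diminished seventh chord on F#.
With the fifth (C) in the bass, the chord is in second inversion (figured bass 4/3).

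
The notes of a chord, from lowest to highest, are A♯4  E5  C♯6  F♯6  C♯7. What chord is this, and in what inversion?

The pitch classes A#, E, C#, F# arrange in thirds as F#–A#–C#–E: an F# dominant seventh chord.
The lowest note is A#, the third of the chord, so this is first inversion (figured bass 6/5).

F# dominant seventh, first inversion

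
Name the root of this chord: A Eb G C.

A

A, Eb, G, C are the tones of an A half-diminished seventh chord (A–C–Eb–G), making A the root.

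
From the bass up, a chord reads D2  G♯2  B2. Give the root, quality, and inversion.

G# diminished, second inversion

The distinct note names are D, G#, B. Stacked in thirds they read G#–B–D, which is a diminished triad on G#.
The lowest note is D, the fifth of the chord, so this is second inversion (figured bass 6/4).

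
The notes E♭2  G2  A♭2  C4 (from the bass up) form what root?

Ab

Eb, G, Ab, C are the tones of an Ab major seventh chord (Ab–C–Eb–G), making Ab the root.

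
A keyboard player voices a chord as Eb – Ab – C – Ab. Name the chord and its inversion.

Ab major, second inversion

The pitch classes Eb, Ab, C arrange in thirds as Ab–C–Eb: an Ab major triad.
With the fifth (Eb) in the bass, the chord is in second inversion (figured bass 6/4).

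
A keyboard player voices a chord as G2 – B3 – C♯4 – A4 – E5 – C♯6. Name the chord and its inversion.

The pitch classes G, B, C#, A, E arrange in thirds as A–C#–E–G–B: an A dominant ninth chord.
G is the seventh of A dominant ninth; seventh in the bass means third inversion.

A dominant ninth, third inversion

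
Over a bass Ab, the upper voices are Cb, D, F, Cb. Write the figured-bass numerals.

4/3

The notes Ab, Cb, D, F stack in thirds as D–F–Ab–Cb — a D diminished seventh chord. The bass Ab is the fifth, so this is second inversion: figured 4/3.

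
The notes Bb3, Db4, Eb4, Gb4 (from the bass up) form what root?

Bb, Db, Eb, Gb are the tones of an Eb minor seventh chord (Eb–Gb–Bb–Db), making Eb the root.

Eb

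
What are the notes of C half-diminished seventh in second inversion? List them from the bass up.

Gb, Bb, C, Eb

C half-diminished seventh is C–Eb–Gb–Bb. Second inversion puts the fifth (Gb) in the bass, with the remaining tones above: Gb, Bb, C, Eb.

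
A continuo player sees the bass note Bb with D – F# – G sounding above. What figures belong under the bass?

6/5

The notes Bb, D, F#, G stack in thirds as G–Bb–D–F# — a G minor-major seventh chord. The bass Bb is the third, so this is first inversion: figured 6/5.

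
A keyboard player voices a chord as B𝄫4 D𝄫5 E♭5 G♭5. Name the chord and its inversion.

Eb diminished seventh, second inversion

The pitch classes Bbb, Dbb, Eb, Gb arrange in thirds as Eb–Gb–Bbb–Dbb: an Eb diminished seventh chord.
Bbb is the fifth of Eb diminished seventh; fifth in the bass means second inversion (figured bass 4/3).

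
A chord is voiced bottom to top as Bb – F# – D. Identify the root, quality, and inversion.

Bb augmented, root position

The pitch classes Bb, F#, D arrange in thirds as Bb–D–F#: a Bb augmented triad.
Bb is the root of Bb augmented; root in the bass means root position (figured bass 5/3).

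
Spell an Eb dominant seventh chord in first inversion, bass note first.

G, Bb, Db, Eb

Spelling Eb dominant seventh: Eb–G–Bb–Db. In first inversion the third is bass, giving G, Bb, Db, Eb from the bottom.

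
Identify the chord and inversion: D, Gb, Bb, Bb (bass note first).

The distinct note names are D, Gb, Bb. Stacked in thirds they read Gb–Bb–D, which is an augmented triad on Gb.
The lowest note is D, the fifth of the chord, so this is second inversion (figured bass 6/4).

Gb augmented, second inversion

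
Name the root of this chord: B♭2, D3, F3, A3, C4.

Reordering Bb, D, F, A, C into stacked thirds gives Bb–D–F–A–C; the bottom of that stack, Bb, is the root.

Bb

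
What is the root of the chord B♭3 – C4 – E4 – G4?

C

Bb, C, E, G are the tones of a C dominant seventh chord (C–E–G–Bb), making C the root.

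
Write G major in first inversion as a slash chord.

First inversion of G major has the third (B) in the bass. As a slash chord: Gmaj/B.

Gmaj/B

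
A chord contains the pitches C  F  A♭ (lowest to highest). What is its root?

F

The distinct letter names are C, F, Ab. Arranged as a stack of thirds they read F–Ab–C, so F is the root (an F minor triad).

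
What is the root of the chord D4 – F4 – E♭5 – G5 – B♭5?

D, F, Eb, G, Bb are the tones of an Eb major ninth chord (Eb–G–Bb–D–F), making Eb the root.

Eb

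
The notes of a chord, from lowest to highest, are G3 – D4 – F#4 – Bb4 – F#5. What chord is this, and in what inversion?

G minor-major seventh, root position

The pitch classes G, D, F#, Bb arrange in thirds as G–Bb–D–F#: a G minor-major seventh chord.
The lowest note is G, the root of the chord, so this is root position (figured bass 7).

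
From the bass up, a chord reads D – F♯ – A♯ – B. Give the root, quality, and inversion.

B minor-major seventh, first inversion

The distinct note names are D, F#, A#, B. Stacked in thirds they read B–D–F#–A#, which is a minor-major seventh chord on B.
The lowest note is D, the third of the chord, so this is first inversion (figured bass 6/5).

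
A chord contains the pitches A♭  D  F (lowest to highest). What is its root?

Reordering Ab, D, F into stacked thirds gives D–F–Ab; the bottom of that stack, D, is the root.

D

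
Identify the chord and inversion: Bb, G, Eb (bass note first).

The distinct note names are Bb, G, Eb. Stacked in thirds they read Eb–G–Bb, which is a major triad on Eb.
With the fifth (Bb) in the bass, the chord is in second inversion (figured bass 6/4).

Eb major, second inversion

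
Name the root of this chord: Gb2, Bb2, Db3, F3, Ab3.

Gb

Gb, Bb, Db, F, Ab are the tones of a Gb major ninth chord (Gb–Bb–Db–F–Ab), making Gb the root.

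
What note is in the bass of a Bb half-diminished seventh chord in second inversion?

In second inversion the fifth is lowest. For Bb half-diminished seventh (Bb–Db–Fb–Ab) that is Fb.

Fb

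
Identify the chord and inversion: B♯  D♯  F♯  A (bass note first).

The pitch classes B#, D#, F#, A arrange in thirds as B#–D#–F#–A: a B# diminished seventh chord.
The lowest note is B#, the root of the chord, so this is root position (figured bass 7).

B# diminished seventh, root position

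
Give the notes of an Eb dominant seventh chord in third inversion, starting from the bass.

The chord tones are Eb–G–Bb–Db. With the seventh (Db) lowest for third inversion: Db, Eb, G, Bb.

Db, Eb, G, Bb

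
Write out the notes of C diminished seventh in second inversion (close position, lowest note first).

Spelling C diminished seventh: C–Eb–Gb–Bbb. In second inversion the fifth is bass, giving Gb, Bbb, C, Eb from the bottom.

Gb, Bbb, C, Eb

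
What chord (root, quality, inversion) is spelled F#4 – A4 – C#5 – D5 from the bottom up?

The pitch classes F#, A, C#, D arrange in thirds as D–F#–A–C#: a D major seventh chord.
With the third (F#) in the bass, the chord is in first inversion (figured bass 6/5).

D major seventh, first inversion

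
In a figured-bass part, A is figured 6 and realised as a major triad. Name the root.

F

The figures 6 mean the third of the chord is in the bass. If A is the third of a major triad, the root is F (chord tones F–A–C).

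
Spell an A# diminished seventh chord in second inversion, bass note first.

A# diminished seventh is A#–C#–E–G. Second inversion puts the fifth (E) in the bass, with the remaining tones above: E, G, A#, C#.

E, G, A#, C#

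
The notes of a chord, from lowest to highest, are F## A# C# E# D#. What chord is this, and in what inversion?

The distinct note names are F##, A#, C#, E#, D#. Stacked in thirds they read D#–F##–A#–C#–E#, which is a dominant ninth chord on D#.
F## is the third of D# dominant ninth; third in the bass means first inversion.

D# dominant ninth, first inversion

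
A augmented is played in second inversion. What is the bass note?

E#

In second inversion the fifth is lowest. For A augmented (A–C#–E#) that is E#.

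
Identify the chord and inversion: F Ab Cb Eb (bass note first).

Reducing to letter names: F, Ab, Cb, Eb. These stack in thirds as F–Ab–Cb–Eb — an F half-diminished seventh chord.
The lowest note is F, the root of the chord, so this is root position (figured bass 7).

F half-diminished seventh, root position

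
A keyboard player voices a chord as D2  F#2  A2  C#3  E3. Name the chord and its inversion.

Reducing to letter names: D, F#, A, C#, E. These stack in thirds as D–F#–A–C#–E — a D major ninth chord.
D is the root of D major ninth; root in the bass means root position.

D major ninth, root position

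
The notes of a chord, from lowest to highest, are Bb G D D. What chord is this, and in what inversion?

G minor, first inversion

Reducing to letter names: Bb, G, D. These stack in thirds as G–Bb–D — a G minor triad.
With the third (Bb) in the bass, the chord is in first inversion (figured bass 6).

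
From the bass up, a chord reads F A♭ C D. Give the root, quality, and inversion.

D half-diminished seventh, first inversion

The distinct note names are F, Ab, C, D. Stacked in thirds they read D–F–Ab–C, which is a half-diminished seventh chord on D.
The lowest note is F, the third of the chord, so this is first inversion (figured bass 6/5).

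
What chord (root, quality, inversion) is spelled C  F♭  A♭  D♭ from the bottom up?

Db minor-major seventh, third inversion

The pitch classes C, Fb, Ab, Db arrange in thirds as Db–Fb–Ab–C: a Db minor-major seventh chord.
The lowest note is C, the seventh of the chord, so this is third inversion (figured bass 4/2).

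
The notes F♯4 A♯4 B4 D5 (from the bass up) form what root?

The distinct letter names are F#, A#, B, D. Arranged as a stack of thirds they read B–D–F#–A#, so B is the root (a B minor-major seventh chord).

B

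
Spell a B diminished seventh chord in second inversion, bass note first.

F, Ab, B, D

B diminished seventh is B–D–F–Ab. Second inversion puts the fifth (F) in the bass, with the remaining tones above: F, Ab, B, D.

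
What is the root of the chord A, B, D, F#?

B

A, B, D, F# are the tones of a B minor seventh chord (B–D–F#–A), making B the root.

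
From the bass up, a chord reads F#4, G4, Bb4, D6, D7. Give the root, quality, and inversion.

G minor-major seventh, third inversion

Reducing to letter names: F#, G, Bb, D. These stack in thirds as G–Bb–D–F# — a G minor-major seventh chord.
The lowest note is F#, the seventh of the chord, so this is third inversion (figured bass 4/2).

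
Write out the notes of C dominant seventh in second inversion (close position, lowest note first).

The chord tones are C–E–G–Bb. With the fifth (G) lowest for second inversion: G, Bb, C, E.

G, Bb, C, E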